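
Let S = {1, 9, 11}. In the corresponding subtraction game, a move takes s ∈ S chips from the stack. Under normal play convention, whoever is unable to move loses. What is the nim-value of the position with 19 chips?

1

n :  0  1  2  3  4  5  6  7  8  9 10 11 12 13 14 15 16 17 18 19
G :  0  1  0  1  0  1  0  1  0  1  0  1  0  1  0  1  0  1  0  1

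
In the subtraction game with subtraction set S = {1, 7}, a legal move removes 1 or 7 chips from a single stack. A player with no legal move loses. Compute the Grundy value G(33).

n :  0  1  2  3  4  5  6  7  8  9 10 11 12 13 14 15 16 17 18 19 20 21 22 23 24 25 26 27 28 29 30 31 32 33
G :  0  1  0  1  0  1  0  1  0  1  0  1  0  1  0  1  0  1  0  1  0  1  0  1  0  1  0  1  0  1  0  1  0  1

1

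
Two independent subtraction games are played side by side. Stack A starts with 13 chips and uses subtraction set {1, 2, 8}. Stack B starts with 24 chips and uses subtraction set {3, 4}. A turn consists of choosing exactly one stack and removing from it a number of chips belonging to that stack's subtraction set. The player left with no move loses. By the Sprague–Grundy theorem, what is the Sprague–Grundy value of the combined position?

0

Stack A, S = {1, 2, 8}:
n :  0  1  2  3  4  5  6  7  8  9 10 11 12 13
G :  0  1  2  0  1  2  0  1  2  0  1  2  0  1
G_A(13) = 1.
Stack B, S = {3, 4}:
G(0) = 0
G(1) = mex{} = 0
G(2) = mex{} = 0
G(3) = mex{0} = 1
G(4) = mex{0,0} = 1
G(5) = mex{0,0} = 1
G(6) = mex{1,0} = 2
G(7) = mex{1,1} = 0
G(8) = mex{1,1} = 0
G(9) = mex{2,1} = 0
G(10) = mex{0,2} = 1
G(11) = mex{0,0} = 1
G(12) = mex{0,0} = 1
G(13) = mex{1,0} = 2
G(14) = mex{1,1} = 0
G(15) = mex{1,1} = 0
G(16) = mex{2,1} = 0
G(17) = mex{0,2} = 1
G(18) = mex{0,0} = 1
G(19) = mex{0,0} = 1
G(20) = mex{1,0} = 2
G(21) = mex{1,1} = 0
G(22) = mex{1,1} = 0
G(23) = mex{2,1} = 0
G(24) = mex{0,2} = 1
G_B(24) = 1.
Combined Grundy value = 1 ⊕ 1 = 0.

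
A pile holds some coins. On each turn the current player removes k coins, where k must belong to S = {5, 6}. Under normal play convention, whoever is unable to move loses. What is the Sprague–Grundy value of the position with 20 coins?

G(0) = 0
G(1) = mex{} = 0
G(2) = mex{} = 0
G(3) = mex{} = 0
G(4) = mex{} = 0
G(5) = mex{0} = 1
G(6) = mex{0,0} = 1
G(7) = mex{0,0} = 1
G(8) = mex{0,0} = 1
G(9) = mex{0,0} = 1
G(10) = mex{1,0} = 2
G(11) = mex{1,1} = 0
G(12) = mex{1,1} = 0
G(13) = mex{1,1} = 0
G(14) = mex{1,1} = 0
G(15) = mex{2,1} = 0
G(16) = mex{0,2} = 1
G(17) = mex{0,0} = 1
G(18) = mex{0,0} = 1
G(19) = mex{0,0} = 1
G(20) = mex{0,0} = 1

1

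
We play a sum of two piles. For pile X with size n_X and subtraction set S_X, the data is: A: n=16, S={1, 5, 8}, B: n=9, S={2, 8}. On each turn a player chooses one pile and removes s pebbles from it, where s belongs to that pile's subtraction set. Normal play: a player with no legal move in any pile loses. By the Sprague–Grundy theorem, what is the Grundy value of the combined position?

3

Pile A, S = {1, 5, 8}:
n :  0  1  2  3  4  5  6  7  8  9 10 11 12 13 14 15 16
G :  0  1  0  1  0  1  0  1  2  3  2  3  2  0  1  0  1
G_A(16) = 1.
Pile B, S = {2, 8}:
n : 0 1 2 3 4 5 6 7 8 9
G : 0 0 1 1 0 0 1 1 2 2
G_B(9) = 2.
Combined Grundy value = 1 ⊕ 2 = 3.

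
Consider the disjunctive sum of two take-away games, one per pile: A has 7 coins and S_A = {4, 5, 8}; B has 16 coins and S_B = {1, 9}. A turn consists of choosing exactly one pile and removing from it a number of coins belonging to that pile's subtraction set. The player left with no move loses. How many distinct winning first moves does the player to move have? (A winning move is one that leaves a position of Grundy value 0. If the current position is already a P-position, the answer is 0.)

Pile A, S = {4, 5, 8}:
G(0) = 0
G(1) = mex{} = 0
G(2) = mex{} = 0
G(3) = mex{} = 0
G(4) = mex{0} = 1
G(5) = mex{0,0} = 1
G(6) = mex{0,0} = 1
G(7) = mex{0,0} = 1
G_A(7) = 1.
Pile B, S = {1, 9}:
n :  0  1  2  3  4  5  6  7  8  9 10 11 12 13 14 15 16
G :  0  1  0  1  0  1  0  1  0  1  0  1  0  1  0  1  0
G_B(16) = 0.
Combined Grundy value = 1 ⊕ 0 = 1.
A winning move leaves total XOR = 0, i.e. changes one component's Grundy value g to g ⊕ X where X is the current total.
Pile A: need g' = 1⊕1 = 0. Options: 7−4→G=0, 7−5→G=0. Hits: 2.
Pile B: need g' = 0⊕1 = 1. Options: 16−1→G=1, 16−9→G=1. Hits: 2.

4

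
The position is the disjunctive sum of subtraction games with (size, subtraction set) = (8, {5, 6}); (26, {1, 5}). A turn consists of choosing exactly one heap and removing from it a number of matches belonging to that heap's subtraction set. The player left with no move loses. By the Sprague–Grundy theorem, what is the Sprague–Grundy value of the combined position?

1

Heap A, S = {5, 6}:
n : 0 1 2 3 4 5 6 7 8
G : 0 0 0 0 0 1 1 1 1
G_A(8) = 1.
Heap B, S = {1, 5}:
n :  0  1  2  3  4  5  6  7  8  9 10 11 12 13 14 15 16 17 18 19 20 21 22 23 24 25 26
G :  0  1  0  1  0  1  0  1  0  1  0  1  0  1  0  1  0  1  0  1  0  1  0  1  0  1  0
G_B(26) = 0.
Combined Grundy value = 1 ⊕ 0 = 1.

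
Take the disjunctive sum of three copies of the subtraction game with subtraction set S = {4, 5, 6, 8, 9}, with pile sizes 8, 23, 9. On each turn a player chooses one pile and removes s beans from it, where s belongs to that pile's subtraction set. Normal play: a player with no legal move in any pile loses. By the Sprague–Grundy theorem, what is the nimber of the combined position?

All piles use S = {4, 5, 6, 8, 9}:
G(0) = 0
G(1) = mex{} = 0
G(2) = mex{} = 0
G(3) = mex{} = 0
G(4) = mex{0} = 1
G(5) = mex{0,0} = 1
G(6) = mex{0,0,0} = 1
G(7) = mex{0,0,0} = 1
G(8) = mex{1,0,0,0} = 2
G(9) = mex{1,1,0,0,0} = 2
G(10) = mex{1,1,1,0,0} = 2
G(11) = mex{1,1,1,0,0} = 2
G(12) = mex{2,1,1,1,0} = 3
G(13) = mex{2,2,1,1,1} = 0
G(14) = mex{2,2,2,1,1} = 0
G(15) = mex{2,2,2,1,1} = 0
G(16) = mex{3,2,2,2,1} = 0
G(17) = mex{0,3,2,2,2} = 1
G(18) = mex{0,0,3,2,2} = 1
G(19) = mex{0,0,0,2,2} = 1
G(20) = mex{0,0,0,3,2} = 1
G(21) = mex{1,0,0,0,3} = 2
G(22) = mex{1,1,0,0,0} = 2
G(23) = mex{1,1,1,0,0} = 2
Pile A: G(8) = 2.
Pile B: G(23) = 2.
Pile C: G(9) = 2.
Combined Grundy value = 2 ⊕ 2 ⊕ 2 = 2.

2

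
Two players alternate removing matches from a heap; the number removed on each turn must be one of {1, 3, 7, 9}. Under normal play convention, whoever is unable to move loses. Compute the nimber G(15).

1

n :  0  1  2  3  4  5  6  7  8  9 10 11 12 13 14 15
G :  0  1  0  1  0  1  0  1  0  1  0  1  0  1  0  1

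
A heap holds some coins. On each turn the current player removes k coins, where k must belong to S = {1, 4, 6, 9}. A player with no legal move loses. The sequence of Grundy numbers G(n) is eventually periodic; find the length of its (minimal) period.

n :  0  1  2  3  4  5  6  7  8  9 10 11 12 13 14 15
G :  0  1  0  1  2  0  1  0  1  2  0  1  0  1  2  0
G(n+5) = G(n) holds for n = 0,…,8 (a full window of length max(S) = 9), so the sequence is purely periodic with period 5.

5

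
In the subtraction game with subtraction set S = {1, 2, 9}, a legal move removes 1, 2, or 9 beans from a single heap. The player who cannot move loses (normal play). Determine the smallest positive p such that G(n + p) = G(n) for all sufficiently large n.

10

G(0) = 0
G(1) = mex{0} = 1
G(2) = mex{1,0} = 2
G(3) = mex{2,1} = 0
G(4) = mex{0,2} = 1
G(5) = mex{1,0} = 2
G(6) = mex{2,1} = 0
G(7) = mex{0,2} = 1
G(8) = mex{1,0} = 2
G(9) = mex{2,1,0} = 3
G(10) = mex{3,2,1} = 0
G(11) = mex{0,3,2} = 1
G(12) = mex{1,0,0} = 2
G(13) = mex{2,1,1} = 0
G(14) = mex{0,2,2} = 1
G(15) = mex{1,0,0} = 2
G(16) = mex{2,1,1} = 0
G(17) = mex{0,2,2} = 1
G(18) = mex{1,0,3} = 2
G(19) = mex{2,1,0} = 3
G(20) = mex{3,2,1} = 0
G(21) = mex{0,3,2} = 1
G(n+10) = G(n) holds for n = 0,…,8 (a full window of length max(S) = 9), so the sequence is purely periodic with period 10.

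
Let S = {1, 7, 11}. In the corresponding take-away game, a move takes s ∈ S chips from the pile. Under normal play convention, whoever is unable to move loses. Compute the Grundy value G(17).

n :  0  1  2  3  4  5  6  7  8  9 10 11 12 13 14 15 16 17
G :  0  1  0  1  0  1  0  1  0  1  0  1  0  1  0  1  0  1

1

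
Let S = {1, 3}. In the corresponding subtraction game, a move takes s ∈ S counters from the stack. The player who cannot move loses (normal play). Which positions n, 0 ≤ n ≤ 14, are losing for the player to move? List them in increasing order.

n :  0  1  2  3  4  5  6  7  8  9 10 11 12 13 14
G :  0  1  0  1  0  1  0  1  0  1  0  1  0  1  0
P-positions are exactly the n with G(n) = 0.

0, 2, 4, 6, 8, 10, 12, 14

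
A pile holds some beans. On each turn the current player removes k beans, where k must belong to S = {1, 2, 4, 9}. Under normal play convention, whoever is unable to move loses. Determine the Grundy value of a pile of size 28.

0

n :  0  1  2  3  4  5  6  7  8  9 10 11 12 13 14 15 16 17 18 19 20 21 22 23 24 25 26 27 28
G :  0  1  2  0  1  2  0  1  2  3  4  0  1  2  0  1  2  0  1  2  3  4  0  1  2  0  1  2  0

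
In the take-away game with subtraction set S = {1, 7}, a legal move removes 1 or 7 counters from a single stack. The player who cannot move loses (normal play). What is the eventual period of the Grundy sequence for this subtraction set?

n :  0  1  2  3  4  5  6  7  8  9 10 11 12 13 14
G :  0  1  0  1  0  1  0  1  0  1  0  1  0  1  0
G(n+2) = G(n) holds for n = 0,…,6 (a full window of length max(S) = 7), so the sequence is purely periodic with period 2.

2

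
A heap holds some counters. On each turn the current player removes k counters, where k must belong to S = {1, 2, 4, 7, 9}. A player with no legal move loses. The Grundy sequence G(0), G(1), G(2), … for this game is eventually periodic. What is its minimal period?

G(0) = 0
G(1) = mex{0} = 1
G(2) = mex{1,0} = 2
G(3) = mex{2,1} = 0
G(4) = mex{0,2,0} = 1
G(5) = mex{1,0,1} = 2
G(6) = mex{2,1,2} = 0
G(7) = mex{0,2,0,0} = 1
G(8) = mex{1,0,1,1} = 2
G(9) = mex{2,1,2,2,0} = 3
G(10) = mex{3,2,0,0,1} = 4
G(11) = mex{4,3,1,1,2} = 0
G(12) = mex{0,4,2,2,0} = 1
G(13) = mex{1,0,3,0,1} = 2
G(14) = mex{2,1,4,1,2} = 0
G(15) = mex{0,2,0,2,0} = 1
G(16) = mex{1,0,1,3,1} = 2
G(17) = mex{2,1,2,4,2} = 0
G(18) = mex{0,2,0,0,3} = 1
G(19) = mex{1,0,1,1,4} = 2
G(20) = mex{2,1,2,2,0} = 3
G(21) = mex{3,2,0,0,1} = 4
G(22) = mex{4,3,1,1,2} = 0
G(23) = mex{0,4,2,2,0} = 1
G(n+11) = G(n) holds for n = 0,…,8 (a full window of length max(S) = 9), so the sequence is purely periodic with period 11.

11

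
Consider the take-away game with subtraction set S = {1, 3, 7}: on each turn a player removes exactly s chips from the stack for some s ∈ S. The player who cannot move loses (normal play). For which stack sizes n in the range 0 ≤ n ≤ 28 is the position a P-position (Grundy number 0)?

n :  0  1  2  3  4  5  6  7  8  9 10 11 12 13 14 15 16 17 18 19 20 21 22 23 24 25 26 27 28
G :  0  1  0  1  0  1  0  1  0  1  0  1  0  1  0  1  0  1  0  1  0  1  0  1  0  1  0  1  0
P-positions are exactly the n with G(n) = 0.

0, 2, 4, 6, 8, 10, 12, 14, 16, 18, 20, 22, 24, 26, 28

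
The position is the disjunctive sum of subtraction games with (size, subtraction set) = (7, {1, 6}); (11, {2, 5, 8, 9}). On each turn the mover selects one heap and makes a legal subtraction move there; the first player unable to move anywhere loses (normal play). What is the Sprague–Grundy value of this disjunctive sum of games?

0

Heap A, S = {1, 6}:
n : 0 1 2 3 4 5 6 7
G : 0 1 0 1 0 1 2 0
G_A(7) = 0.
Heap B, S = {2, 5, 8, 9}:
G(0) = 0
G(1) = mex{} = 0
G(2) = mex{0} = 1
G(3) = mex{0} = 1
G(4) = mex{1} = 0
G(5) = mex{1,0} = 2
G(6) = mex{0,0} = 1
G(7) = mex{2,1} = 0
G(8) = mex{1,1,0} = 2
G(9) = mex{0,0,0,0} = 1
G(10) = mex{2,2,1,0} = 3
G(11) = mex{1,1,1,1} = 0
G_B(11) = 0.
Combined Grundy value = 0 ⊕ 0 = 0.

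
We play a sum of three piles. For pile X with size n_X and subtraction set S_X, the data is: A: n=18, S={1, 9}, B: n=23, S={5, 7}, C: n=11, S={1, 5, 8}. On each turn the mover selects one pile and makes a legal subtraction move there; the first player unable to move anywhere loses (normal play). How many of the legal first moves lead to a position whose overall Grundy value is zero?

Pile A, S = {1, 9}:
G(0) = 0
G(1) = mex{0} = 1
G(2) = mex{1} = 0
G(3) = mex{0} = 1
G(4) = mex{1} = 0
G(5) = mex{0} = 1
G(6) = mex{1} = 0
G(7) = mex{0} = 1
G(8) = mex{1} = 0
G(9) = mex{0,0} = 1
G(10) = mex{1,1} = 0
G(11) = mex{0,0} = 1
G(12) = mex{1,1} = 0
G(13) = mex{0,0} = 1
G(14) = mex{1,1} = 0
G(15) = mex{0,0} = 1
G(16) = mex{1,1} = 0
G(17) = mex{0,0} = 1
G(18) = mex{1,1} = 0
G_A(18) = 0.
Pile B, S = {5, 7}:
G(0) = 0
G(1) = mex{} = 0
G(2) = mex{} = 0
G(3) = mex{} = 0
G(4) = mex{} = 0
G(5) = mex{0} = 1
G(6) = mex{0} = 1
G(7) = mex{0,0} = 1
G(8) = mex{0,0} = 1
G(9) = mex{0,0} = 1
G(10) = mex{1,0} = 2
G(11) = mex{1,0} = 2
G(12) = mex{1,1} = 0
G(13) = mex{1,1} = 0
G(14) = mex{1,1} = 0
G(15) = mex{2,1} = 0
G(16) = mex{2,1} = 0
G(17) = mex{0,2} = 1
G(18) = mex{0,2} = 1
G(19) = mex{0,0} = 1
G(20) = mex{0,0} = 1
G(21) = mex{0,0} = 1
G(22) = mex{1,0} = 2
G(23) = mex{1,0} = 2
G_B(23) = 2.
Pile C, S = {1, 5, 8}:
G(0) = 0
G(1) = mex{0} = 1
G(2) = mex{1} = 0
G(3) = mex{0} = 1
G(4) = mex{1} = 0
G(5) = mex{0,0} = 1
G(6) = mex{1,1} = 0
G(7) = mex{0,0} = 1
G(8) = mex{1,1,0} = 2
G(9) = mex{2,0,1} = 3
G(10) = mex{3,1,0} = 2
G(11) = mex{2,0,1} = 3
G_C(11) = 3.
Combined Grundy value = 0 ⊕ 2 ⊕ 3 = 1.
A winning move leaves total XOR = 0, i.e. changes one component's Grundy value g to g ⊕ X where X is the current total.
Pile A: need g' = 0⊕1 = 1. Options: 18−1→G=1, 18−9→G=1. Hits: 2.
Pile B: need g' = 2⊕1 = 3. Options: 23−5→G=1, 23−7→G=0. Hits: 0.
Pile C: need g' = 3⊕1 = 2. Options: 11−1→G=2, 11−5→G=0, 11−8→G=1. Hits: 1.

3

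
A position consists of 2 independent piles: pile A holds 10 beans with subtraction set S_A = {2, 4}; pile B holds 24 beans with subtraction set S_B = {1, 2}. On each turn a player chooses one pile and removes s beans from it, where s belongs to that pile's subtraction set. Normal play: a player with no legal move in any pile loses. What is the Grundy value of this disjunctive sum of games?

Pile A, S = {2, 4}:
n :  0  1  2  3  4  5  6  7  8  9 10
G :  0  0  1  1  2  2  0  0  1  1  2
G_A(10) = 2.
Pile B, S = {1, 2}:
G(0) = 0
G(1) = mex{0} = 1
G(2) = mex{1,0} = 2
G(3) = mex{2,1} = 0
G(4) = mex{0,2} = 1
G(5) = mex{1,0} = 2
G(6) = mex{2,1} = 0
G(7) = mex{0,2} = 1
G(8) = mex{1,0} = 2
G(9) = mex{2,1} = 0
G(10) = mex{0,2} = 1
G(11) = mex{1,0} = 2
G(12) = mex{2,1} = 0
G(13) = mex{0,2} = 1
G(14) = mex{1,0} = 2
G(15) = mex{2,1} = 0
G(16) = mex{0,2} = 1
G(17) = mex{1,0} = 2
G(18) = mex{2,1} = 0
G(19) = mex{0,2} = 1
G(20) = mex{1,0} = 2
G(21) = mex{2,1} = 0
G(22) = mex{0,2} = 1
G(23) = mex{1,0} = 2
G(24) = mex{2,1} = 0
G_B(24) = 0.
Combined Grundy value = 2 ⊕ 0 = 2.

2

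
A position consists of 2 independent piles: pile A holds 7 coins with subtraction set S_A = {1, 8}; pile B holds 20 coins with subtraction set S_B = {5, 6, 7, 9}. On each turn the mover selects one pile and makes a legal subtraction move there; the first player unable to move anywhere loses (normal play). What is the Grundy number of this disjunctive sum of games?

0

Pile A, S = {1, 8}:
G(0) = 0
G(1) = mex{0} = 1
G(2) = mex{1} = 0
G(3) = mex{0} = 1
G(4) = mex{1} = 0
G(5) = mex{0} = 1
G(6) = mex{1} = 0
G(7) = mex{0} = 1
G_A(7) = 1.
Pile B, S = {5, 6, 7, 9}:
n :  0  1  2  3  4  5  6  7  8  9 10 11 12 13 14 15 16 17 18 19 20
G :  0  0  0  0  0  1  1  1  1  1  2  2  2  2  0  0  0  0  0  1  1
G_B(20) = 1.
Combined Grundy value = 1 ⊕ 1 = 0.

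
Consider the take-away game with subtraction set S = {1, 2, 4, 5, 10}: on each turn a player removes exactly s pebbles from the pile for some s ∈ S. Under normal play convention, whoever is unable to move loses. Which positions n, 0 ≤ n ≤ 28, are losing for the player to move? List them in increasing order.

0, 3, 6, 9, 12, 15, 18, 21, 24, 27

G(0) = 0
G(1) = mex{0} = 1
G(2) = mex{1,0} = 2
G(3) = mex{2,1} = 0
G(4) = mex{0,2,0} = 1
G(5) = mex{1,0,1,0} = 2
G(6) = mex{2,1,2,1} = 0
G(7) = mex{0,2,0,2} = 1
G(8) = mex{1,0,1,0} = 2
G(9) = mex{2,1,2,1} = 0
G(10) = mex{0,2,0,2,0} = 1
G(11) = mex{1,0,1,0,1} = 2
G(12) = mex{2,1,2,1,2} = 0
G(13) = mex{0,2,0,2,0} = 1
G(14) = mex{1,0,1,0,1} = 2
G(15) = mex{2,1,2,1,2} = 0
G(16) = mex{0,2,0,2,0} = 1
G(17) = mex{1,0,1,0,1} = 2
G(18) = mex{2,1,2,1,2} = 0
G(19) = mex{0,2,0,2,0} = 1
G(20) = mex{1,0,1,0,1} = 2
G(21) = mex{2,1,2,1,2} = 0
G(22) = mex{0,2,0,2,0} = 1
G(23) = mex{1,0,1,0,1} = 2
G(24) = mex{2,1,2,1,2} = 0
G(25) = mex{0,2,0,2,0} = 1
G(26) = mex{1,0,1,0,1} = 2
G(27) = mex{2,1,2,1,2} = 0
G(28) = mex{0,2,0,2,0} = 1
P-positions are exactly the n with G(n) = 0.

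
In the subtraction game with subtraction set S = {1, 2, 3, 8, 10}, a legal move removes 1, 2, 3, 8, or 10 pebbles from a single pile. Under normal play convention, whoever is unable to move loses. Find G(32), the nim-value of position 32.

1

n :  0  1  2  3  4  5  6  7  8  9 10 11 12 13 14 15 16 17 18 19 20 21 22 23 24 25 26 27 28 29 30 31 32
G :  0  1  2  3  0  1  2  3  4  0  1  2  3  0  1  2  3  4  0  1  2  3  0  1  2  3  4  0  1  2  3  0  1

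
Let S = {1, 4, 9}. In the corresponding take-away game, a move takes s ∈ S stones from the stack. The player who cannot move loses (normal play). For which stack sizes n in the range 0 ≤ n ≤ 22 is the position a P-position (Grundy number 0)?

G(0) = 0
G(1) = mex{0} = 1
G(2) = mex{1} = 0
G(3) = mex{0} = 1
G(4) = mex{1,0} = 2
G(5) = mex{2,1} = 0
G(6) = mex{0,0} = 1
G(7) = mex{1,1} = 0
G(8) = mex{0,2} = 1
G(9) = mex{1,0,0} = 2
G(10) = mex{2,1,1} = 0
G(11) = mex{0,0,0} = 1
G(12) = mex{1,1,1} = 0
G(13) = mex{0,2,2} = 1
G(14) = mex{1,0,0} = 2
G(15) = mex{2,1,1} = 0
G(16) = mex{0,0,0} = 1
G(17) = mex{1,1,1} = 0
G(18) = mex{0,2,2} = 1
G(19) = mex{1,0,0} = 2
G(20) = mex{2,1,1} = 0
G(21) = mex{0,0,0} = 1
G(22) = mex{1,1,1} = 0
P-positions are exactly the n with G(n) = 0.

0, 2, 5, 7, 10, 12, 15, 17, 20, 22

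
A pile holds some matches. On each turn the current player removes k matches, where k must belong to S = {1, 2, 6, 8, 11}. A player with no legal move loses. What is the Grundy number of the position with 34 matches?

0

G(0) = 0
G(1) = mex{0} = 1
G(2) = mex{1,0} = 2
G(3) = mex{2,1} = 0
G(4) = mex{0,2} = 1
G(5) = mex{1,0} = 2
G(6) = mex{2,1,0} = 3
G(7) = mex{3,2,1} = 0
G(8) = mex{0,3,2,0} = 1
G(9) = mex{1,0,0,1} = 2
G(10) = mex{2,1,1,2} = 0
G(11) = mex{0,2,2,0,0} = 1
G(12) = mex{1,0,3,1,1} = 2
G(13) = mex{2,1,0,2,2} = 3
G(14) = mex{3,2,1,3,0} = 4
G(15) = mex{4,3,2,0,1} = 5
G(16) = mex{5,4,0,1,2} = 3
G(17) = mex{3,5,1,2,3} = 0
G(18) = mex{0,3,2,0,0} = 1
G(19) = mex{1,0,3,1,1} = 2
G(20) = mex{2,1,4,2,2} = 0
G(21) = mex{0,2,5,3,0} = 1
G(22) = mex{1,0,3,4,1} = 2
G(23) = mex{2,1,0,5,2} = 3
G(24) = mex{3,2,1,3,3} = 0
G(25) = mex{0,3,2,0,4} = 1
G(26) = mex{1,0,0,1,5} = 2
G(27) = mex{2,1,1,2,3} = 0
G(28) = mex{0,2,2,0,0} = 1
G(29) = mex{1,0,3,1,1} = 2
G(30) = mex{2,1,0,2,2} = 3
G(31) = mex{3,2,1,3,0} = 4
G(32) = mex{4,3,2,0,1} = 5
G(33) = mex{5,4,0,1,2} = 3
G(34) = mex{3,5,1,2,3} = 0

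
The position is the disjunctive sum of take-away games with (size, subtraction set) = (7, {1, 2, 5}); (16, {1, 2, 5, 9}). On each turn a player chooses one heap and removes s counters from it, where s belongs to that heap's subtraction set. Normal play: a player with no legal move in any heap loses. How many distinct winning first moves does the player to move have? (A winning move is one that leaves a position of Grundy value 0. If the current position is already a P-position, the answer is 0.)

4

Heap A, S = {1, 2, 5}:
G(0) = 0
G(1) = mex{0} = 1
G(2) = mex{1,0} = 2
G(3) = mex{2,1} = 0
G(4) = mex{0,2} = 1
G(5) = mex{1,0,0} = 2
G(6) = mex{2,1,1} = 0
G(7) = mex{0,2,2} = 1
G_A(7) = 1.
Heap B, S = {1, 2, 5, 9}:
G(0) = 0
G(1) = mex{0} = 1
G(2) = mex{1,0} = 2
G(3) = mex{2,1} = 0
G(4) = mex{0,2} = 1
G(5) = mex{1,0,0} = 2
G(6) = mex{2,1,1} = 0
G(7) = mex{0,2,2} = 1
G(8) = mex{1,0,0} = 2
G(9) = mex{2,1,1,0} = 3
G(10) = mex{3,2,2,1} = 0
G(11) = mex{0,3,0,2} = 1
G(12) = mex{1,0,1,0} = 2
G(13) = mex{2,1,2,1} = 0
G(14) = mex{0,2,3,2} = 1
G(15) = mex{1,0,0,0} = 2
G(16) = mex{2,1,1,1} = 0
G_B(16) = 0.
Combined Grundy value = 1 ⊕ 0 = 1.
A winning move leaves total XOR = 0, i.e. changes one component's Grundy value g to g ⊕ X where X is the current total.
Heap A: need g' = 1⊕1 = 0. Options: 7−1→G=0, 7−2→G=2, 7−5→G=2. Hits: 1.
Heap B: need g' = 0⊕1 = 1. Options: 16−1→G=2, 16−2→G=1, 16−5→G=1, 16−9→G=1. Hits: 3.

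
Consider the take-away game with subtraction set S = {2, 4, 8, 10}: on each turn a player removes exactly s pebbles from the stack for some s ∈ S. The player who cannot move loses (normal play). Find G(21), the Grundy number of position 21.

G(0) = 0
G(1) = mex{} = 0
G(2) = mex{0} = 1
G(3) = mex{0} = 1
G(4) = mex{1,0} = 2
G(5) = mex{1,0} = 2
G(6) = mex{2,1} = 0
G(7) = mex{2,1} = 0
G(8) = mex{0,2,0} = 1
G(9) = mex{0,2,0} = 1
G(10) = mex{1,0,1,0} = 2
G(11) = mex{1,0,1,0} = 2
G(12) = mex{2,1,2,1} = 0
G(13) = mex{2,1,2,1} = 0
G(14) = mex{0,2,0,2} = 1
G(15) = mex{0,2,0,2} = 1
G(16) = mex{1,0,1,0} = 2
G(17) = mex{1,0,1,0} = 2
G(18) = mex{2,1,2,1} = 0
G(19) = mex{2,1,2,1} = 0
G(20) = mex{0,2,0,2} = 1
G(21) = mex{0,2,0,2} = 1

1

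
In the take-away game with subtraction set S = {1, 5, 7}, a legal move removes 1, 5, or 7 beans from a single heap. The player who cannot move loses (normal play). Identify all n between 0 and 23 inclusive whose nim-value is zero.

0, 2, 4, 6, 8, 10, 12, 14, 16, 18, 20, 22

G(0) = 0
G(1) = mex{0} = 1
G(2) = mex{1} = 0
G(3) = mex{0} = 1
G(4) = mex{1} = 0
G(5) = mex{0,0} = 1
G(6) = mex{1,1} = 0
G(7) = mex{0,0,0} = 1
G(8) = mex{1,1,1} = 0
G(9) = mex{0,0,0} = 1
G(10) = mex{1,1,1} = 0
G(11) = mex{0,0,0} = 1
G(12) = mex{1,1,1} = 0
G(13) = mex{0,0,0} = 1
G(14) = mex{1,1,1} = 0
G(15) = mex{0,0,0} = 1
G(16) = mex{1,1,1} = 0
G(17) = mex{0,0,0} = 1
G(18) = mex{1,1,1} = 0
G(19) = mex{0,0,0} = 1
G(20) = mex{1,1,1} = 0
G(21) = mex{0,0,0} = 1
G(22) = mex{1,1,1} = 0
G(23) = mex{0,0,0} = 1
P-positions are exactly the n with G(n) = 0.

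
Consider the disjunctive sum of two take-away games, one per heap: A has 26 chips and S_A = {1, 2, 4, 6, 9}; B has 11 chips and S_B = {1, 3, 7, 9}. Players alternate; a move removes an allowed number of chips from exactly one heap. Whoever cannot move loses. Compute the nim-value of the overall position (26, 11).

Heap A, S = {1, 2, 4, 6, 9}:
n :  0  1  2  3  4  5  6  7  8  9 10 11 12 13 14 15 16 17 18 19 20 21 22 23 24 25 26
G :  0  1  2  0  1  2  3  4  0  1  2  0  1  2  3  4  0  1  2  0  1  2  3  4  0  1  2
G_A(26) = 2.
Heap B, S = {1, 3, 7, 9}:
n :  0  1  2  3  4  5  6  7  8  9 10 11
G :  0  1  0  1  0  1  0  1  0  1  0  1
G_B(11) = 1.
Combined Grundy value = 2 ⊕ 1 = 3.

3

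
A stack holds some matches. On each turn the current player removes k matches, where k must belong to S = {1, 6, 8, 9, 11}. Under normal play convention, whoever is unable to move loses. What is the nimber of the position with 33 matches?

n :  0  1  2  3  4  5  6  7  8  9 10 11 12 13 14 15 16 17 18 19 20 21 22 23 24 25 26 27 28 29 30 31 32 33
G :  0  1  0  1  0  1  2  0  1  2  3  2  3  2  0  1  2  0  1  0  1  0  1  2  0  1  2  3  2  3  2  0  1  2

2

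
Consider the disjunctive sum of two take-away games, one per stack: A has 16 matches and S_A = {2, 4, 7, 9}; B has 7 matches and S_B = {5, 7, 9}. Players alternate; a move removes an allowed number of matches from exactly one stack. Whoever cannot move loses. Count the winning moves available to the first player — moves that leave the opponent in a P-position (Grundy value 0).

Stack A, S = {2, 4, 7, 9}:
G(0) = 0
G(1) = mex{} = 0
G(2) = mex{0} = 1
G(3) = mex{0} = 1
G(4) = mex{1,0} = 2
G(5) = mex{1,0} = 2
G(6) = mex{2,1} = 0
G(7) = mex{2,1,0} = 3
G(8) = mex{0,2,0} = 1
G(9) = mex{3,2,1,0} = 4
G(10) = mex{1,0,1,0} = 2
G(11) = mex{4,3,2,1} = 0
G(12) = mex{2,1,2,1} = 0
G(13) = mex{0,4,0,2} = 1
G(14) = mex{0,2,3,2} = 1
G(15) = mex{1,0,1,0} = 2
G(16) = mex{1,0,4,3} = 2
G_A(16) = 2.
Stack B, S = {5, 7, 9}:
G(0) = 0
G(1) = mex{} = 0
G(2) = mex{} = 0
G(3) = mex{} = 0
G(4) = mex{} = 0
G(5) = mex{0} = 1
G(6) = mex{0} = 1
G(7) = mex{0,0} = 1
G_B(7) = 1.
Combined Grundy value = 2 ⊕ 1 = 3.
A winning move leaves total XOR = 0, i.e. changes one component's Grundy value g to g ⊕ X where X is the current total.
Stack A: need g' = 2⊕3 = 1. Options: 16−2→G=1, 16−4→G=0, 16−7→G=4, 16−9→G=3. Hits: 1.
Stack B: need g' = 1⊕3 = 2. Options: 7−5→G=0, 7−7→G=0. Hits: 0.

1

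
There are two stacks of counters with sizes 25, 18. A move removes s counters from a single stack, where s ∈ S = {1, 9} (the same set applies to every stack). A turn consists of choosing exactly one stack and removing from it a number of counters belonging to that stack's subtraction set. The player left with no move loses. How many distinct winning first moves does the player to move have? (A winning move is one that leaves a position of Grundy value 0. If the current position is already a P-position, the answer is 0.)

4

All stacks use S = {1, 9}:
n :  0  1  2  3  4  5  6  7  8  9 10 11 12 13 14 15 16 17 18 19 20 21 22 23 24 25
G :  0  1  0  1  0  1  0  1  0  1  0  1  0  1  0  1  0  1  0  1  0  1  0  1  0  1
Stack A: G(25) = 1.
Stack B: G(18) = 0.
Combined Grundy value = 1 ⊕ 0 = 1.
A winning move leaves total XOR = 0, i.e. changes one component's Grundy value g to g ⊕ X where X is the current total.
Stack A: need g' = 1⊕1 = 0. Options: 25−1→G=0, 25−9→G=0. Hits: 2.
Stack B: need g' = 0⊕1 = 1. Options: 18−1→G=1, 18−9→G=1. Hits: 2.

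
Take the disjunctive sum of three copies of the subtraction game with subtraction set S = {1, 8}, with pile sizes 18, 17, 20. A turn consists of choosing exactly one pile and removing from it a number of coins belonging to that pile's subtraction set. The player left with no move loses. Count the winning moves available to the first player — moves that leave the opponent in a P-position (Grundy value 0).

All piles use S = {1, 8}:
n :  0  1  2  3  4  5  6  7  8  9 10 11 12 13 14 15 16 17 18 19 20
G :  0  1  0  1  0  1  0  1  2  0  1  0  1  0  1  0  1  2  0  1  0
Pile A: G(18) = 0.
Pile B: G(17) = 2.
Pile C: G(20) = 0.
Combined Grundy value = 0 ⊕ 2 ⊕ 0 = 2.
A winning move leaves total XOR = 0, i.e. changes one component's Grundy value g to g ⊕ X where X is the current total.
Pile A: need g' = 0⊕2 = 2. Options: 18−1→G=2, 18−8→G=1. Hits: 1.
Pile B: need g' = 2⊕2 = 0. Options: 17−1→G=1, 17−8→G=0. Hits: 1.
Pile C: need g' = 0⊕2 = 2. Options: 20−1→G=1, 20−8→G=1. Hits: 0.

2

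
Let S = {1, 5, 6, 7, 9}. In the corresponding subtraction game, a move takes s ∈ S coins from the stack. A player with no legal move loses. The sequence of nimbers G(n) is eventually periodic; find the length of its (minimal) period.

12

n :  0  1  2  3  4  5  6  7  8  9 10 11 12 13 14 15 16 17 18 19 20 21 22 23 24 25
G :  0  1  0  1  0  1  2  3  2  3  2  3  0  1  0  1  0  1  2  3  2  3  2  3  0  1
G(n+12) = G(n) holds for n = 0,…,8 (a full window of length max(S) = 9), so the sequence is purely periodic with period 12.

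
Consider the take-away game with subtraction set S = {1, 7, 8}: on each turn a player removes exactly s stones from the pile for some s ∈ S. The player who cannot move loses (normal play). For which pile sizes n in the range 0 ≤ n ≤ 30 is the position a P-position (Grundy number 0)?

0, 2, 4, 6, 15, 17, 19, 21, 30

G(0) = 0
G(1) = mex{0} = 1
G(2) = mex{1} = 0
G(3) = mex{0} = 1
G(4) = mex{1} = 0
G(5) = mex{0} = 1
G(6) = mex{1} = 0
G(7) = mex{0,0} = 1
G(8) = mex{1,1,0} = 2
G(9) = mex{2,0,1} = 3
G(10) = mex{3,1,0} = 2
G(11) = mex{2,0,1} = 3
G(12) = mex{3,1,0} = 2
G(13) = mex{2,0,1} = 3
G(14) = mex{3,1,0} = 2
G(15) = mex{2,2,1} = 0
G(16) = mex{0,3,2} = 1
G(17) = mex{1,2,3} = 0
G(18) = mex{0,3,2} = 1
G(19) = mex{1,2,3} = 0
G(20) = mex{0,3,2} = 1
G(21) = mex{1,2,3} = 0
G(22) = mex{0,0,2} = 1
G(23) = mex{1,1,0} = 2
G(24) = mex{2,0,1} = 3
G(25) = mex{3,1,0} = 2
G(26) = mex{2,0,1} = 3
G(27) = mex{3,1,0} = 2
G(28) = mex{2,0,1} = 3
G(29) = mex{3,1,0} = 2
G(30) = mex{2,2,1} = 0
P-positions are exactly the n with G(n) = 0.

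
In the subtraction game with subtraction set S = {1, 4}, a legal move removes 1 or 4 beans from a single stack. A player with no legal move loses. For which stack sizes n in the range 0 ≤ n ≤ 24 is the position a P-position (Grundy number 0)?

0, 2, 5, 7, 10, 12, 15, 17, 20, 22

n :  0  1  2  3  4  5  6  7  8  9 10 11 12 13 14 15 16 17 18 19 20 21 22 23 24
G :  0  1  0  1  2  0  1  0  1  2  0  1  0  1  2  0  1  0  1  2  0  1  0  1  2
P-positions are exactly the n with G(n) = 0.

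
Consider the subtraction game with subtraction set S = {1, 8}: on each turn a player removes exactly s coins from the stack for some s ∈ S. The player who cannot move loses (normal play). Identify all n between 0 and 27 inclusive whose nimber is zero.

G(0) = 0
G(1) = mex{0} = 1
G(2) = mex{1} = 0
G(3) = mex{0} = 1
G(4) = mex{1} = 0
G(5) = mex{0} = 1
G(6) = mex{1} = 0
G(7) = mex{0} = 1
G(8) = mex{1,0} = 2
G(9) = mex{2,1} = 0
G(10) = mex{0,0} = 1
G(11) = mex{1,1} = 0
G(12) = mex{0,0} = 1
G(13) = mex{1,1} = 0
G(14) = mex{0,0} = 1
G(15) = mex{1,1} = 0
G(16) = mex{0,2} = 1
G(17) = mex{1,0} = 2
G(18) = mex{2,1} = 0
G(19) = mex{0,0} = 1
G(20) = mex{1,1} = 0
G(21) = mex{0,0} = 1
G(22) = mex{1,1} = 0
G(23) = mex{0,0} = 1
G(24) = mex{1,1} = 0
G(25) = mex{0,2} = 1
G(26) = mex{1,0} = 2
G(27) = mex{2,1} = 0
P-positions are exactly the n with G(n) = 0.

0, 2, 4, 6, 9, 11, 13, 15, 18, 20, 22, 24, 27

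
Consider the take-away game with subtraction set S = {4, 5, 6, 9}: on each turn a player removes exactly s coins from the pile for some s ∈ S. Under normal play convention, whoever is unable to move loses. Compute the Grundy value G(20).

1

n :  0  1  2  3  4  5  6  7  8  9 10 11 12 13 14 15 16 17 18 19 20
G :  0  0  0  0  1  1  1  1  2  2  2  2  3  0  0  0  0  1  1  1  1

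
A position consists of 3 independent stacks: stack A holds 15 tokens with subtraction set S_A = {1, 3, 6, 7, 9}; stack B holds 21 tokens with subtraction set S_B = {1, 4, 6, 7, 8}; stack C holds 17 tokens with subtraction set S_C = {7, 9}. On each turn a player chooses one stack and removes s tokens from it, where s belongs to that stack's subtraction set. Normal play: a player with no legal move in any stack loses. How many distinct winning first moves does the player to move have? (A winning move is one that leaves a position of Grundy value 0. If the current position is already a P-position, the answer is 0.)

Stack A, S = {1, 3, 6, 7, 9}:
G(0) = 0
G(1) = mex{0} = 1
G(2) = mex{1} = 0
G(3) = mex{0,0} = 1
G(4) = mex{1,1} = 0
G(5) = mex{0,0} = 1
G(6) = mex{1,1,0} = 2
G(7) = mex{2,0,1,0} = 3
G(8) = mex{3,1,0,1} = 2
G(9) = mex{2,2,1,0,0} = 3
G(10) = mex{3,3,0,1,1} = 2
G(11) = mex{2,2,1,0,0} = 3
G(12) = mex{3,3,2,1,1} = 0
G(13) = mex{0,2,3,2,0} = 1
G(14) = mex{1,3,2,3,1} = 0
G(15) = mex{0,0,3,2,2} = 1
G_A(15) = 1.
Stack B, S = {1, 4, 6, 7, 8}:
G(0) = 0
G(1) = mex{0} = 1
G(2) = mex{1} = 0
G(3) = mex{0} = 1
G(4) = mex{1,0} = 2
G(5) = mex{2,1} = 0
G(6) = mex{0,0,0} = 1
G(7) = mex{1,1,1,0} = 2
G(8) = mex{2,2,0,1,0} = 3
G(9) = mex{3,0,1,0,1} = 2
G(10) = mex{2,1,2,1,0} = 3
G(11) = mex{3,2,0,2,1} = 4
G(12) = mex{4,3,1,0,2} = 5
G(13) = mex{5,2,2,1,0} = 3
G(14) = mex{3,3,3,2,1} = 0
G(15) = mex{0,4,2,3,2} = 1
G(16) = mex{1,5,3,2,3} = 0
G(17) = mex{0,3,4,3,2} = 1
G(18) = mex{1,0,5,4,3} = 2
G(19) = mex{2,1,3,5,4} = 0
G(20) = mex{0,0,0,3,5} = 1
G(21) = mex{1,1,1,0,3} = 2
G_B(21) = 2.
Stack C, S = {7, 9}:
n :  0  1  2  3  4  5  6  7  8  9 10 11 12 13 14 15 16 17
G :  0  0  0  0  0  0  0  1  1  1  1  1  1  1  2  2  0  0
G_C(17) = 0.
Combined Grundy value = 1 ⊕ 2 ⊕ 0 = 3.
A winning move leaves total XOR = 0, i.e. changes one component's Grundy value g to g ⊕ X where X is the current total.
Stack A: need g' = 1⊕3 = 2. Options: 15−1→G=0, 15−3→G=0, 15−6→G=3, 15−7→G=2, 15−9→G=2. Hits: 2.
Stack B: need g' = 2⊕3 = 1. Options: 21−1→G=1, 21−4→G=1, 21−6→G=1, 21−7→G=0, 21−8→G=3. Hits: 3.
Stack C: need g' = 0⊕3 = 3. Options: 17−7→G=1, 17−9→G=1. Hits: 0.

5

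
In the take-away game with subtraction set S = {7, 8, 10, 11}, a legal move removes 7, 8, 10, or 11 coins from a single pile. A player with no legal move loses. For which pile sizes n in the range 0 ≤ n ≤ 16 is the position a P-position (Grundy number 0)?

0, 1, 2, 3, 4, 5, 6

n :  0  1  2  3  4  5  6  7  8  9 10 11 12 13 14 15 16
G :  0  0  0  0  0  0  0  1  1  1  1  1  1  1  2  2  2
P-positions are exactly the n with G(n) = 0.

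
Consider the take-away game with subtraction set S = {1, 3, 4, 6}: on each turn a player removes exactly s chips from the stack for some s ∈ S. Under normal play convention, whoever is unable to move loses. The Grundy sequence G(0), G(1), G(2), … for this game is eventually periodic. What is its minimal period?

7

G(0) = 0
G(1) = mex{0} = 1
G(2) = mex{1} = 0
G(3) = mex{0,0} = 1
G(4) = mex{1,1,0} = 2
G(5) = mex{2,0,1} = 3
G(6) = mex{3,1,0,0} = 2
G(7) = mex{2,2,1,1} = 0
G(8) = mex{0,3,2,0} = 1
G(9) = mex{1,2,3,1} = 0
G(10) = mex{0,0,2,2} = 1
G(11) = mex{1,1,0,3} = 2
G(12) = mex{2,0,1,2} = 3
G(13) = mex{3,1,0,0} = 2
G(14) = mex{2,2,1,1} = 0
G(15) = mex{0,3,2,0} = 1
G(n+7) = G(n) holds for n = 0,…,5 (a full window of length max(S) = 6), so the sequence is purely periodic with period 7.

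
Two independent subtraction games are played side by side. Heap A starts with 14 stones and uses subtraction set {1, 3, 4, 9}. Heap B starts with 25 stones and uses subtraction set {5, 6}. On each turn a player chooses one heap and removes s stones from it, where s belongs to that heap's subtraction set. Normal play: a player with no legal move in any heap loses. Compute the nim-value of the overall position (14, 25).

0

Heap A, S = {1, 3, 4, 9}:
n :  0  1  2  3  4  5  6  7  8  9 10 11 12 13 14
G :  0  1  0  1  2  3  2  0  1  4  3  2  0  1  0
G_A(14) = 0.
Heap B, S = {5, 6}:
G(0) = 0
G(1) = mex{} = 0
G(2) = mex{} = 0
G(3) = mex{} = 0
G(4) = mex{} = 0
G(5) = mex{0} = 1
G(6) = mex{0,0} = 1
G(7) = mex{0,0} = 1
G(8) = mex{0,0} = 1
G(9) = mex{0,0} = 1
G(10) = mex{1,0} = 2
G(11) = mex{1,1} = 0
G(12) = mex{1,1} = 0
G(13) = mex{1,1} = 0
G(14) = mex{1,1} = 0
G(15) = mex{2,1} = 0
G(16) = mex{0,2} = 1
G(17) = mex{0,0} = 1
G(18) = mex{0,0} = 1
G(19) = mex{0,0} = 1
G(20) = mex{0,0} = 1
G(21) = mex{1,0} = 2
G(22) = mex{1,1} = 0
G(23) = mex{1,1} = 0
G(24) = mex{1,1} = 0
G(25) = mex{1,1} = 0
G_B(25) = 0.
Combined Grundy value = 0 ⊕ 0 = 0.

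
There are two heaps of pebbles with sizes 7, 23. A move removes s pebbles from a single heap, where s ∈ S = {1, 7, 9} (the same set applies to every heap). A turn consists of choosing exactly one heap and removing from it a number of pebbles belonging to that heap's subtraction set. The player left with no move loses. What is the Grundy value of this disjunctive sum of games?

All heaps use S = {1, 7, 9}:
n :  0  1  2  3  4  5  6  7  8  9 10 11 12 13 14 15 16 17 18 19 20 21 22 23
G :  0  1  0  1  0  1  0  1  0  1  0  1  0  1  0  1  0  1  0  1  0  1  0  1
Heap A: G(7) = 1.
Heap B: G(23) = 1.
Combined Grundy value = 1 ⊕ 1 = 0.

0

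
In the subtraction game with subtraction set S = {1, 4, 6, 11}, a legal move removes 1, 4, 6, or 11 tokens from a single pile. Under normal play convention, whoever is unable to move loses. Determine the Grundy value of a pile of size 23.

n :  0  1  2  3  4  5  6  7  8  9 10 11 12 13 14 15 16 17 18 19 20 21 22 23
G :  0  1  0  1  2  0  1  0  1  2  0  1  0  1  2  0  1  0  1  2  0  1  0  1

1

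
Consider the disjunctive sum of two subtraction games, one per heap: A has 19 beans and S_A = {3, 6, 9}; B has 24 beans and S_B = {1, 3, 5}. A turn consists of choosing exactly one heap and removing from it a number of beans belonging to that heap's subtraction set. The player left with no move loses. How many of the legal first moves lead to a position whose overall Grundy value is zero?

1

Heap A, S = {3, 6, 9}:
G(0) = 0
G(1) = mex{} = 0
G(2) = mex{} = 0
G(3) = mex{0} = 1
G(4) = mex{0} = 1
G(5) = mex{0} = 1
G(6) = mex{1,0} = 2
G(7) = mex{1,0} = 2
G(8) = mex{1,0} = 2
G(9) = mex{2,1,0} = 3
G(10) = mex{2,1,0} = 3
G(11) = mex{2,1,0} = 3
G(12) = mex{3,2,1} = 0
G(13) = mex{3,2,1} = 0
G(14) = mex{3,2,1} = 0
G(15) = mex{0,3,2} = 1
G(16) = mex{0,3,2} = 1
G(17) = mex{0,3,2} = 1
G(18) = mex{1,0,3} = 2
G(19) = mex{1,0,3} = 2
G_A(19) = 2.
Heap B, S = {1, 3, 5}:
n :  0  1  2  3  4  5  6  7  8  9 10 11 12 13 14 15 16 17 18 19 20 21 22 23 24
G :  0  1  0  1  0  1  0  1  0  1  0  1  0  1  0  1  0  1  0  1  0  1  0  1  0
G_B(24) = 0.
Combined Grundy value = 2 ⊕ 0 = 2.
A winning move leaves total XOR = 0, i.e. changes one component's Grundy value g to g ⊕ X where X is the current total.
Heap A: need g' = 2⊕2 = 0. Options: 19−3→G=1, 19−6→G=0, 19−9→G=3. Hits: 1.
Heap B: need g' = 0⊕2 = 2. Options: 24−1→G=1, 24−3→G=1, 24−5→G=1. Hits: 0.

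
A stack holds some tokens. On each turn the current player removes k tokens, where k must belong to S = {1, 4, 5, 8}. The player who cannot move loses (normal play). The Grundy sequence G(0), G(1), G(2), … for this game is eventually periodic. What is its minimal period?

9

G(0) = 0
G(1) = mex{0} = 1
G(2) = mex{1} = 0
G(3) = mex{0} = 1
G(4) = mex{1,0} = 2
G(5) = mex{2,1,0} = 3
G(6) = mex{3,0,1} = 2
G(7) = mex{2,1,0} = 3
G(8) = mex{3,2,1,0} = 4
G(9) = mex{4,3,2,1} = 0
G(10) = mex{0,2,3,0} = 1
G(11) = mex{1,3,2,1} = 0
G(12) = mex{0,4,3,2} = 1
G(13) = mex{1,0,4,3} = 2
G(14) = mex{2,1,0,2} = 3
G(15) = mex{3,0,1,3} = 2
G(16) = mex{2,1,0,4} = 3
G(17) = mex{3,2,1,0} = 4
G(18) = mex{4,3,2,1} = 0
G(19) = mex{0,2,3,0} = 1
G(n+9) = G(n) holds for n = 0,…,7 (a full window of length max(S) = 8), so the sequence is purely periodic with period 9.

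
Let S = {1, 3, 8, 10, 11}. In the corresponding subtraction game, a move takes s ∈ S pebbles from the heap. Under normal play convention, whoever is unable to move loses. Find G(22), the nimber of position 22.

0

n :  0  1  2  3  4  5  6  7  8  9 10 11 12 13 14 15 16 17 18 19 20 21 22
G :  0  1  0  1  0  1  0  1  2  3  2  3  2  3  2  3  4  5  0  1  0  1  0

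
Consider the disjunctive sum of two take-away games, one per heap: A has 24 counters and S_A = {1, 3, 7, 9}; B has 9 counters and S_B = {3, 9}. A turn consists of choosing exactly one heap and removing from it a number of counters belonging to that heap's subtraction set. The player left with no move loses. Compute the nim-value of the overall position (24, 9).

Heap A, S = {1, 3, 7, 9}:
G(0) = 0
G(1) = mex{0} = 1
G(2) = mex{1} = 0
G(3) = mex{0,0} = 1
G(4) = mex{1,1} = 0
G(5) = mex{0,0} = 1
G(6) = mex{1,1} = 0
G(7) = mex{0,0,0} = 1
G(8) = mex{1,1,1} = 0
G(9) = mex{0,0,0,0} = 1
G(10) = mex{1,1,1,1} = 0
G(11) = mex{0,0,0,0} = 1
G(12) = mex{1,1,1,1} = 0
G(13) = mex{0,0,0,0} = 1
G(14) = mex{1,1,1,1} = 0
G(15) = mex{0,0,0,0} = 1
G(16) = mex{1,1,1,1} = 0
G(17) = mex{0,0,0,0} = 1
G(18) = mex{1,1,1,1} = 0
G(19) = mex{0,0,0,0} = 1
G(20) = mex{1,1,1,1} = 0
G(21) = mex{0,0,0,0} = 1
G(22) = mex{1,1,1,1} = 0
G(23) = mex{0,0,0,0} = 1
G(24) = mex{1,1,1,1} = 0
G_A(24) = 0.
Heap B, S = {3, 9}:
n : 0 1 2 3 4 5 6 7 8 9
G : 0 0 0 1 1 1 0 0 0 1
G_B(9) = 1.
Combined Grundy value = 0 ⊕ 1 = 1.

1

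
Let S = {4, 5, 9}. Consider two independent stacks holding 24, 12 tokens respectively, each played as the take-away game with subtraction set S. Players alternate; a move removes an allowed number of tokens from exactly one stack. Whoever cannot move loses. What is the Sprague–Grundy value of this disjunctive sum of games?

All stacks use S = {4, 5, 9}:
n :  0  1  2  3  4  5  6  7  8  9 10 11 12 13 14 15 16 17 18 19 20 21 22 23 24
G :  0  0  0  0  1  1  1  1  2  2  2  2  3  0  0  0  0  1  1  1  1  2  2  2  2
Stack A: G(24) = 2.
Stack B: G(12) = 3.
Combined Grundy value = 2 ⊕ 3 = 1.

1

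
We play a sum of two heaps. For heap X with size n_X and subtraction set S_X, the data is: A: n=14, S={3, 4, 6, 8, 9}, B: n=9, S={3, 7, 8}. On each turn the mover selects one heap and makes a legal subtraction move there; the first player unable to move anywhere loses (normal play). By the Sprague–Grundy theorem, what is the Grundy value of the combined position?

1

Heap A, S = {3, 4, 6, 8, 9}:
n :  0  1  2  3  4  5  6  7  8  9 10 11 12 13 14
G :  0  0  0  1  1  1  2  2  2  3  3  3  0  0  0
G_A(14) = 0.
Heap B, S = {3, 7, 8}:
n : 0 1 2 3 4 5 6 7 8 9
G : 0 0 0 1 1 1 0 2 2 1
G_B(9) = 1.
Combined Grundy value = 0 ⊕ 1 = 1.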